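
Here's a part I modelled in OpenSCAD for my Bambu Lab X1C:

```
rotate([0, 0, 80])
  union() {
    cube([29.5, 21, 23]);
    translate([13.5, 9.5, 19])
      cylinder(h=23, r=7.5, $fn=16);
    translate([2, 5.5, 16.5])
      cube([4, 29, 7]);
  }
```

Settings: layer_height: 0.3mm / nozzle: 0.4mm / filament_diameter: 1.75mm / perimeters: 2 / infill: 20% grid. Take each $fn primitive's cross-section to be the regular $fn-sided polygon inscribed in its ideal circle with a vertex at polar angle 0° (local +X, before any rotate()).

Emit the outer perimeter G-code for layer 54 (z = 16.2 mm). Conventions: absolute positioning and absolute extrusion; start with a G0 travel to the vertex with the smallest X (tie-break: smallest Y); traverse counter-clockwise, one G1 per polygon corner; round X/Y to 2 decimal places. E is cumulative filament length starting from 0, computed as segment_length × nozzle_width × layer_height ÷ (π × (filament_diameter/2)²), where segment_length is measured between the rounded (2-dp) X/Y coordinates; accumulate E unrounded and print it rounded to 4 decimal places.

G0 X-20.68 Y3.65 Z16.20
G1 X0.00 Y0.00 E1.0477
G1 X5.12 Y29.05 E2.5193
G1 X-15.56 Y32.70 E3.5670
G1 X-20.68 Y3.65 E5.0386

At z = 16.2 mm: the cube is present — its section is the full 29.5×21 rectangle; the cylinder at (13.5, 9.5) does not reach this height (z outside [19, 42]); the cube at (2, 5.5) is not intersected at this z (z outside [16.5, 23.5]); Combining (union): only the 29.5×21 cube is present, so the union is just that shape — 1 connected region; (whole slice rotated 80° about Z — lengths, areas and connectivity unchanged). The outline is a single polygon with 4 vertices. Extrusion per mm of travel: 0.4 × 0.3 / (π × 0.875²) = 0.049890. Accumulating E over each segment gives final E = 5.0386.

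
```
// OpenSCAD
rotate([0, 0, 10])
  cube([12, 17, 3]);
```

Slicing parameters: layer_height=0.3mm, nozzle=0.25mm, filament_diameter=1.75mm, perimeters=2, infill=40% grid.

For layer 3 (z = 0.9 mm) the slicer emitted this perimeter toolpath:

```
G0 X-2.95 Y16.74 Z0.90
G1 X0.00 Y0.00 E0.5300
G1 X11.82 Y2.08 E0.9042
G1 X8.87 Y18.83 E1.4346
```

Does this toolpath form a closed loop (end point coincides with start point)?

Start point (G0): (-2.95, 16.74). End point (last G1): the path does not return to the start — open.

no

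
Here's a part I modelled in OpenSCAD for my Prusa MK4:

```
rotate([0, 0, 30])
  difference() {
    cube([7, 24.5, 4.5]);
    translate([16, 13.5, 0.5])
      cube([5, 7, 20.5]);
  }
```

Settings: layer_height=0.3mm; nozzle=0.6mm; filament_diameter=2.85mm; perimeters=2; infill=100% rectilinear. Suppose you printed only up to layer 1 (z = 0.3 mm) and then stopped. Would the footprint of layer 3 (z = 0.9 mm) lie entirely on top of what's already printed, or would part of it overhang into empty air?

entirely on top

Compare the two slices. At z = 0.3: the 7×24.5 cube contributes its full rectangle (area 171.50 mm²); the cube at (16, 13.5) is absent (z outside [0.5, 21]); Taking the first minus the rest: none of the subtracted shapes is present at this height, so the 7×24.5 cube is unchanged — area = 171.50 mm²; (rotated 30° about Z; rotation is an isometry so areas/perimeters/island counts are preserved). At z = 0.9: the cube (footprint 7×24.5) is included at this height (area 171.50 mm²); the 5×7 cube at (16, 13.5) contributes its full rectangle (area 35.00 mm²); After the difference (first − rest): starting from the 7×24.5 cube (171.50 mm²), the 5×7 cube at (16, 13.5) misses the remaining region (no effect) — area = 171.50 mm²; (rotated 30° about Z; rotation is an isometry so areas/perimeters/island counts are preserved). Checking containment: the cross-section at z = 0.9 is a subset of the cross-section at z = 0.3.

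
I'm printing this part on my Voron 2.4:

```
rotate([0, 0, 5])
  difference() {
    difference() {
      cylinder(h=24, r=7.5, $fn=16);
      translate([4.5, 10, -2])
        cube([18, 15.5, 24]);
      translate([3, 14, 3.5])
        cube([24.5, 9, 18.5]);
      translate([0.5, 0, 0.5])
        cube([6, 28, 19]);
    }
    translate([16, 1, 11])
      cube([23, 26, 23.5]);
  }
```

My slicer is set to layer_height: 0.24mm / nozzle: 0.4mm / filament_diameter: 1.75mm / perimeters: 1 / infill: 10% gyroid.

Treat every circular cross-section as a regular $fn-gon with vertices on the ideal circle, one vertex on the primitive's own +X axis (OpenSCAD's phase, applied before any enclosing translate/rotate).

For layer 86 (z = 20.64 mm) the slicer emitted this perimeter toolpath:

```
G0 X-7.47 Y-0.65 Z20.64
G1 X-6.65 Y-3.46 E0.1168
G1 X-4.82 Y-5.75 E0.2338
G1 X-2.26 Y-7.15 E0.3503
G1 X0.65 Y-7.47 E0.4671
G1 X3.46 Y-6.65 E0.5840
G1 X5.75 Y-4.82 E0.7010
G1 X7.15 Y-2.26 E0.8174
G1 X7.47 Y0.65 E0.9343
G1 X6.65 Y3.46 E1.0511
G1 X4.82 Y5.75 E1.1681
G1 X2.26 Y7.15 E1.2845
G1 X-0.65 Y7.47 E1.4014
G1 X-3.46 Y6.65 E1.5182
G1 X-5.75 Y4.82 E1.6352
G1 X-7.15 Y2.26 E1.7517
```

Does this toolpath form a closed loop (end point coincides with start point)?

Start point (G0): (-7.47, -0.65). End point (last G1): the path does not return to the start — open.

no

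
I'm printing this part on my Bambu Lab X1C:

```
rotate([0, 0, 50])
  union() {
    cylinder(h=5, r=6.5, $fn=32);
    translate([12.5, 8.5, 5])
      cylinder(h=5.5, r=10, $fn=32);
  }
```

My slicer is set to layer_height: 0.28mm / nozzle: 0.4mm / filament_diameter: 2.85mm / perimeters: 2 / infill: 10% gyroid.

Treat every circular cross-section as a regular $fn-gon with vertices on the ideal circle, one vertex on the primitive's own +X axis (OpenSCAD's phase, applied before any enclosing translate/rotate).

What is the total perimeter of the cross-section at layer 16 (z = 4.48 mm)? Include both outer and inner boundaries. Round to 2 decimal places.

At z = 4.48 mm: the r=6.5 cylinder gives a regular 32-gon of circumradius 6.5 (constant along its height) (perimeter = 2·32·6.500·sin(180°/32) = 40.78 mm); the cylinder at (12.5, 8.5) is absent (z outside [5, 10.5]); Combining (union): only the r=6.5 cylinder is present, so the union is just that shape — boundary = 40.78 mm; (whole slice rotated 50° about Z — lengths, areas and connectivity unchanged). Overall, the cross-section is a single solid region. Total boundary length (outer) = 40.78 mm.

40.78 mm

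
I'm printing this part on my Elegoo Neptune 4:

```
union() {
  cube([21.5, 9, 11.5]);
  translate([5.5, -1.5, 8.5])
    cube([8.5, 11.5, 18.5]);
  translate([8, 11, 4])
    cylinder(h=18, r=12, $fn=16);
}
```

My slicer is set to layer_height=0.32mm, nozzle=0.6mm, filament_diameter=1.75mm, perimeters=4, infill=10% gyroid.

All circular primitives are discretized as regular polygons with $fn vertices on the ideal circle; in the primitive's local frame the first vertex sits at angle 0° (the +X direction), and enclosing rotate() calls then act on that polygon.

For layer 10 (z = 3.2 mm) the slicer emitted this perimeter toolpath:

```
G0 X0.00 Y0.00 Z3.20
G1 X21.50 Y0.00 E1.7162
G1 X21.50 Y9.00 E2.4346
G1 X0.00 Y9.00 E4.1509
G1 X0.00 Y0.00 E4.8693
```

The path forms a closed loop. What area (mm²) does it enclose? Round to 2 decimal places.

193.50 mm²

Apply the shoelace formula to the sequence of (X, Y) vertices; enclosed area = 193.50 mm².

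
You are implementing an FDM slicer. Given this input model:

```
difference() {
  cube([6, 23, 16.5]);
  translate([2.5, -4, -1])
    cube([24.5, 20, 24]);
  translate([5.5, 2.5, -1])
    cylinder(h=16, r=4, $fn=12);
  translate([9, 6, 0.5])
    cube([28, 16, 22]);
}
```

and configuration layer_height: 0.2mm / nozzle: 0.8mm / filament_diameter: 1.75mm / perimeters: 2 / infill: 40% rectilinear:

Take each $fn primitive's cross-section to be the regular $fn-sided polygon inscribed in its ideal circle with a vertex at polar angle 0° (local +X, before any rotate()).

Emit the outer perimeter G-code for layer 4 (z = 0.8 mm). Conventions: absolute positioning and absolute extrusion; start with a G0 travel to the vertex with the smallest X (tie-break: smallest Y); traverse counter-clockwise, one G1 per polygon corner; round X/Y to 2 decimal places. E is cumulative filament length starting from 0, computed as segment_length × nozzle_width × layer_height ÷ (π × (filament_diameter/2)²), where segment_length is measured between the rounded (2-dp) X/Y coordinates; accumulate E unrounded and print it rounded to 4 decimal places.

G0 X0.00 Y0.00 Z0.80
G1 X2.50 Y0.00 E0.1663
G1 X2.50 Y0.04 E0.1690
G1 X2.04 Y0.50 E0.2122
G1 X1.50 Y2.50 E0.3500
G1 X2.04 Y4.50 E0.4878
G1 X2.50 Y4.96 E0.5311
G1 X2.50 Y16.00 E1.2655
G1 X6.00 Y16.00 E1.4983
G1 X6.00 Y23.00 E1.9640
G1 X0.00 Y23.00 E2.3631
G1 X0.00 Y0.00 E3.8931

At z = 0.8 mm: the 6×23 cube contributes its full rectangle; the 24.5×20 cube at (2.5, -4) contributes its full rectangle; the r=4 cylinder at (5.5, 2.5) contributes a regular 12-gon of circumradius 4; the cube at (9, 6) (footprint 28×16) is included at this height; Taking the first minus the rest: starting from the 6×23 cube, the 24.5×20 cube at (2.5, -4) partially overlaps it — only the 56.00 mm² overlap (of its 490.00 mm²) is removed, clipping the outline; the r=4 cylinder at (5.5, 2.5) partially overlaps it — only the 3.14 mm² overlap (of its 48.00 mm²) is removed, clipping the outline; the 28×16 cube at (9, 6) misses the remaining region (no effect) — 1 connected region. The outline is a single polygon with 11 vertices. Extrusion per mm of travel: 0.8 × 0.2 / (π × 0.875²) = 0.066520. Accumulating E over each segment gives final E = 3.8931.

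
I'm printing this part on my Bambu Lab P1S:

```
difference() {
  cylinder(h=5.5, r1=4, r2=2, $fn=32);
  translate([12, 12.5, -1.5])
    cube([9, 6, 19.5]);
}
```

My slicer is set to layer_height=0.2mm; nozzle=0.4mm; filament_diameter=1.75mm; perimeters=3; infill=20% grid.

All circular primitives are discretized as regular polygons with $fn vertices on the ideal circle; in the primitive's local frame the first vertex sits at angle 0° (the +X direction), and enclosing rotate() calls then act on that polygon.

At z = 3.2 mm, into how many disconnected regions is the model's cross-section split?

At z = 3.2 mm: the cone (r1=4→r2=2) has section circumradius 2.836 here — a regular 32-gon; the cube at (12, 12.5) is present — its section is the full 9×6 rectangle; Taking the first minus the rest: starting from the cone, the 9×6 cube at (12, 12.5) misses the remaining region (no effect) — 1 connected region. The result has 1 disconnected region.

1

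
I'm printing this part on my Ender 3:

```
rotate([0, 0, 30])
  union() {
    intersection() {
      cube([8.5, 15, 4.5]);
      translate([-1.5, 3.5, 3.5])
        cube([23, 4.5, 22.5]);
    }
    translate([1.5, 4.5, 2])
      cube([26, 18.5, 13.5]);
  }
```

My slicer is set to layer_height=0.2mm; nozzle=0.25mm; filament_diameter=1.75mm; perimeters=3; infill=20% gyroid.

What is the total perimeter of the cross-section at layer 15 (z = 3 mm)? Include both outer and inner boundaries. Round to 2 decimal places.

89.00 mm

At z = 3 mm: the cube (footprint 8.5×15) is included at this height (perimeter 47.00 mm); the cube at (-1.5, 3.5) does not reach this height (z outside [3.5, 26]); After intersecting: at least one operand is absent at this height, so nothing remains; the cube at (1.5, 4.5) (footprint 26×18.5) is included at this height (perimeter 89.00 mm); Combining (union): only the 26×18.5 cube at (1.5, 4.5) is present, so the union is just that shape — boundary = 89.00 mm; (rotated 30° about Z; rotation is an isometry so areas/perimeters/island counts are preserved). Overall, the cross-section is a single solid region. Total boundary length (outer) = 89.00 mm.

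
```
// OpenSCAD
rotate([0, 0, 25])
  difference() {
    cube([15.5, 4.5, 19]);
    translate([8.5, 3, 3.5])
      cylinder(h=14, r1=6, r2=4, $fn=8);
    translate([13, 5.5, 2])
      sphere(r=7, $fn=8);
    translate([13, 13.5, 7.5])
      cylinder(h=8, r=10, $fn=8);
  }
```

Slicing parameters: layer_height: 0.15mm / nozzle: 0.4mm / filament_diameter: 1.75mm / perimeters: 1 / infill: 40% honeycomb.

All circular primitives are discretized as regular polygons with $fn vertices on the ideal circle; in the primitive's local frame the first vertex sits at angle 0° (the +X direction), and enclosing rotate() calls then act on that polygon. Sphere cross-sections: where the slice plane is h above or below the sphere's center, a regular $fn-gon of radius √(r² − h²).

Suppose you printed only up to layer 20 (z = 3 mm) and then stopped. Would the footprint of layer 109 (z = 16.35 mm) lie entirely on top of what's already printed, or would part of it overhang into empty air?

part overhangs

Compare the two slices. At z = 3: the cube (footprint 15.5×4.5) is included at this height (area 69.75 mm²); the cone at (8.5, 3) is absent (z outside [3.5, 17.5]); the r=7 sphere at (13, 5.5) contributes a regular 8-gon of circumradius √(7²−1²) = 6.928 (area = (8/2)·6.928²·sin(360°/8) = 135.76 mm²); the cylinder at (13, 13.5) does not reach this height (z outside [7.5, 15.5]); Subtracting the remaining from the first: starting from the 15.5×4.5 cube (69.75 mm²), the r=7 sphere at (13, 5.5) partially overlaps it — only the 36.01 mm² overlap (of its 135.76 mm²) is removed, clipping the outline — area = 33.74 mm²; (rotated 25° about Z; rotation is an isometry so areas/perimeters/island counts are preserved). At z = 16.35: the 15.5×4.5 cube contributes its full rectangle (area 69.75 mm²); the cone at (8.5, 3): at t=0.918 of its height the radius interpolates to r₁+(r₂−r₁)t = 4.164, giving a regular 8-gon of that circumradius (area = (8/2)·4.164²·sin(360°/8) = 49.05 mm²); the sphere at (13, 5.5) is absent (|z−center|=14.350 > r=7); the cylinder at (13, 13.5) is absent (z outside [7.5, 15.5]); Taking the first minus the rest: starting from the 15.5×4.5 cube (69.75 mm²), the cone at (8.5, 3) partially overlaps it — only the 32.81 mm² overlap (of its 49.05 mm²) is removed, clipping the outline — area = 36.94 mm²; (rotated 25° about Z; rotation is an isometry so areas/perimeters/island counts are preserved). Checking containment: at z = 16.35 the cross-section extends beyond the z = 3 cross-section by about 15.09 mm².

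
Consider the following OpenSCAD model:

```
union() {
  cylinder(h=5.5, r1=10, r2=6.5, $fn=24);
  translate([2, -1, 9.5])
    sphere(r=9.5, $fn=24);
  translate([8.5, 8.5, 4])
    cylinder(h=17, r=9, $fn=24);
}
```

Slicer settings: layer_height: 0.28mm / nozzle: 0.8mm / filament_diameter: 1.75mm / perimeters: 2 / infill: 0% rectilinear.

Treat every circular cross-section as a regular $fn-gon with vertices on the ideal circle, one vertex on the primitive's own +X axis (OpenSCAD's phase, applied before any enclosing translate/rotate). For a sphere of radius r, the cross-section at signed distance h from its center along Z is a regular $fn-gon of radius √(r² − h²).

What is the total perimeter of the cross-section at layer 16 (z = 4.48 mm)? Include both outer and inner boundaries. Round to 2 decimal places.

At z = 4.48 mm: the cone (r1=10→r2=6.5) has section circumradius 7.149 here — a regular 24-gon (perimeter = 2·24·7.149·sin(180°/24) = 44.79 mm); the r=9.5 sphere at (2, -1) slices to a regular 24-gon of circumradius 8.065 (√(r²−h²) with h=5.02 from center) (perimeter = 2·24·8.065·sin(180°/24) = 50.53 mm); the r=9 cylinder at (8.5, 8.5) contributes a regular 24-gon of circumradius 9 (perimeter = 2·24·9.000·sin(180°/24) = 56.39 mm); Combining (union): the regions partially overlap (shared area 191.08 mm²), so the edge portions inside another operand are dropped and the merged outline is re-measured after clipping — boundary = 80.47 mm. Overall, the cross-section is a single solid region. Total boundary length (outer) = 80.47 mm.

80.47 mm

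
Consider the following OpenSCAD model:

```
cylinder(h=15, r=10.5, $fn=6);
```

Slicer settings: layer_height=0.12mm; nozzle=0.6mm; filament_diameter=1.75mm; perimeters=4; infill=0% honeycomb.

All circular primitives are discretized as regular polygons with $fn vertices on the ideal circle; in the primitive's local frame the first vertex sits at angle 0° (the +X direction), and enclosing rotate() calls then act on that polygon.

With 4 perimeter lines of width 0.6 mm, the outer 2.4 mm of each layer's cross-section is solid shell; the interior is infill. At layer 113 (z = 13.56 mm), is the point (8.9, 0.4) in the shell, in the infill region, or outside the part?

At z = 13.56 mm: the r=10.5 cylinder contributes a regular 6-gon of circumradius 10.5. Overall, the cross-section is a single solid region. The nearest boundary edge runs (10.50, 0.00)→(5.25, 9.09); distance from the point to it = 1.19 mm. The point is inside the cross-section, 1.19 mm from the nearest boundary — within the 2.4 mm shell band (4 × 0.6).

shell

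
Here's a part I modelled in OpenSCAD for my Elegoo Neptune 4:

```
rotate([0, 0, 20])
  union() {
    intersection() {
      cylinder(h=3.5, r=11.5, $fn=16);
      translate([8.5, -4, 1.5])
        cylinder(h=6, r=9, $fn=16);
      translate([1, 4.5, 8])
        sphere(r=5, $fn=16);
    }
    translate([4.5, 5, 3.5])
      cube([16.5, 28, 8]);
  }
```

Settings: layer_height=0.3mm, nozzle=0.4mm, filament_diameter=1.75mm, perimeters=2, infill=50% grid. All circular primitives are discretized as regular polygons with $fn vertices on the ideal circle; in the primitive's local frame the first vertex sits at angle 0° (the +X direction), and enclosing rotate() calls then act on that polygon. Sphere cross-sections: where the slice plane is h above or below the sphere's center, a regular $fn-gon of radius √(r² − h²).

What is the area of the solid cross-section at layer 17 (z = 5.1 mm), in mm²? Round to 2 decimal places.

462.00 mm²

At z = 5.1 mm: the cylinder is not intersected at this z (z outside [0, 3.5]); the cylinder at (8.5, -4): section is a regular 16-gon, circumradius r=9 (area = (16/2)·9.000²·sin(360°/16) = 247.98 mm²); the r=5 sphere at (1, 4.5) contributes a regular 16-gon of circumradius √(5²−2.9²) = 4.073 (area = (16/2)·4.073²·sin(360°/16) = 50.79 mm²); Taking the intersection: at least one operand is absent at this height, so nothing remains; the 16.5×28 cube at (4.5, 5) contributes its full rectangle (area 462.00 mm²); Combining (union): only the 16.5×28 cube at (4.5, 5) is present, so the union is just that shape — area = 462.00 mm²; (whole slice rotated 20° about Z — lengths, areas and connectivity unchanged). Overall, the cross-section is a single solid region. Net area = 462.00 mm².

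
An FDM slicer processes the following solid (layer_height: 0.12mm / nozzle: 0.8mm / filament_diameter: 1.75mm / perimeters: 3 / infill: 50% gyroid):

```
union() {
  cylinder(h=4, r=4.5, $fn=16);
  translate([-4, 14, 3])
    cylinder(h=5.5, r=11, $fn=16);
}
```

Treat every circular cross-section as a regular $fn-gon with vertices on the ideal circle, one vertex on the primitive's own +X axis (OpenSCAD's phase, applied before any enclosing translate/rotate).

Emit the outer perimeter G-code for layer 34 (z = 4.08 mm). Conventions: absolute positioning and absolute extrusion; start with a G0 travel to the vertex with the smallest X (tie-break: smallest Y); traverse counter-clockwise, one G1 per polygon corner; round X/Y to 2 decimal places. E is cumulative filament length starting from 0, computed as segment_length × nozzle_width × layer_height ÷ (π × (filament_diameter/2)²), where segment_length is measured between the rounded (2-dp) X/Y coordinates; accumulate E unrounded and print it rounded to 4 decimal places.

G0 X-15.00 Y14.00 Z4.08
G1 X-14.16 Y9.79 E0.1713
G1 X-11.78 Y6.22 E0.3426
G1 X-8.21 Y3.84 E0.5138
G1 X-4.00 Y3.00 E0.6852
G1 X0.21 Y3.84 E0.8565
G1 X3.78 Y6.22 E1.0278
G1 X6.16 Y9.79 E1.1990
G1 X7.00 Y14.00 E1.3704
G1 X6.16 Y18.21 E1.5417
G1 X3.78 Y21.78 E1.7129
G1 X0.21 Y24.16 E1.8842
G1 X-4.00 Y25.00 E2.0555
G1 X-8.21 Y24.16 E2.2269
G1 X-11.78 Y21.78 E2.3981
G1 X-14.16 Y18.21 E2.5694
G1 X-15.00 Y14.00 E2.7407

At z = 4.08 mm: the cylinder is not intersected at this z (z outside [0, 4]); the r=11 cylinder at (-4, 14) contributes a regular 16-gon of circumradius 11; Merging all regions: only the r=11 cylinder at (-4, 14) is present, so the union is just that shape — 1 connected region. The outline is a single polygon with 16 vertices. Extrusion per mm of travel: 0.8 × 0.12 / (π × 0.875²) = 0.039912. Accumulating E over each segment gives final E = 2.7407.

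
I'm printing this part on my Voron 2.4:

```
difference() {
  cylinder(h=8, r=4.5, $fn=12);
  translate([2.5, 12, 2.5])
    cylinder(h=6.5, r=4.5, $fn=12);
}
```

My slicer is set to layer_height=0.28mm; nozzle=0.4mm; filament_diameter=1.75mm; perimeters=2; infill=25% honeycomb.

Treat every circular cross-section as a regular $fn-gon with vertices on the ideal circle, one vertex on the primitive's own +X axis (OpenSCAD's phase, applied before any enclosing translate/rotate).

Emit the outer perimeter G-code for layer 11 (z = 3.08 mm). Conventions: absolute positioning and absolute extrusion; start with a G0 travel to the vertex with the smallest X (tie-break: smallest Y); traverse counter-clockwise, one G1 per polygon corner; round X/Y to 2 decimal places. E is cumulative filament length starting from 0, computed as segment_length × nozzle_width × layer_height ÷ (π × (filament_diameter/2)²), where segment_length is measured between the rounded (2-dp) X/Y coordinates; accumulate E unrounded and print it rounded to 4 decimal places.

G0 X-4.50 Y0.00 Z3.08
G1 X-3.90 Y-2.25 E0.1084
G1 X-2.25 Y-3.90 E0.2171
G1 X0.00 Y-4.50 E0.3255
G1 X2.25 Y-3.90 E0.4339
G1 X3.90 Y-2.25 E0.5426
G1 X4.50 Y0.00 E0.6510
G1 X3.90 Y2.25 E0.7595
G1 X2.25 Y3.90 E0.8681
G1 X0.00 Y4.50 E0.9765
G1 X-2.25 Y3.90 E1.0850
G1 X-3.90 Y2.25 E1.1936
G1 X-4.50 Y0.00 E1.3021

At z = 3.08 mm: the r=4.5 cylinder contributes a regular 12-gon of circumradius 4.5; the r=4.5 cylinder at (2.5, 12) contributes a regular 12-gon of circumradius 4.5; Subtracting the remaining from the first: starting from the r=4.5 cylinder, the r=4.5 cylinder at (2.5, 12) misses the remaining region (no effect) — 1 connected region. The outline is a single polygon with 12 vertices. Extrusion per mm of travel: 0.4 × 0.28 / (π × 0.875²) = 0.046564. Accumulating E over each segment gives final E = 1.3021.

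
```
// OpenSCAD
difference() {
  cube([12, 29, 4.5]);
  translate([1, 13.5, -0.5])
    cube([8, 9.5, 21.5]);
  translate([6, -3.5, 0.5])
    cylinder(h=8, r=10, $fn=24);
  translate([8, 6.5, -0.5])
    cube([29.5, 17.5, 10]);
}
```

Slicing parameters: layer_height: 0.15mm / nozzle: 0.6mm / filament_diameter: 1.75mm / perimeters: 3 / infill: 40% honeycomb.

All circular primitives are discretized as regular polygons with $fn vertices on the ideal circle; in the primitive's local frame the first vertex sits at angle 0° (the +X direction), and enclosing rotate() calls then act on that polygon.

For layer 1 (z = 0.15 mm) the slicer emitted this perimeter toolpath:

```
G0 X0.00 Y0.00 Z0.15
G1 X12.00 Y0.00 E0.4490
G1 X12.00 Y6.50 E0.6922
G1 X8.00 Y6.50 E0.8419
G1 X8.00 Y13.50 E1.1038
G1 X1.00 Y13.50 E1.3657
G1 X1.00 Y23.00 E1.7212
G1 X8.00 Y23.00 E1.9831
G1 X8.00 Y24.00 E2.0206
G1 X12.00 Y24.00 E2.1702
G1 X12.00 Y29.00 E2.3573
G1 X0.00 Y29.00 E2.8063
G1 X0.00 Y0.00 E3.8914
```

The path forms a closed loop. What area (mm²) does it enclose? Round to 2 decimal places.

211.50 mm²

Apply the shoelace formula to the sequence of (X, Y) vertices; enclosed area = 211.50 mm².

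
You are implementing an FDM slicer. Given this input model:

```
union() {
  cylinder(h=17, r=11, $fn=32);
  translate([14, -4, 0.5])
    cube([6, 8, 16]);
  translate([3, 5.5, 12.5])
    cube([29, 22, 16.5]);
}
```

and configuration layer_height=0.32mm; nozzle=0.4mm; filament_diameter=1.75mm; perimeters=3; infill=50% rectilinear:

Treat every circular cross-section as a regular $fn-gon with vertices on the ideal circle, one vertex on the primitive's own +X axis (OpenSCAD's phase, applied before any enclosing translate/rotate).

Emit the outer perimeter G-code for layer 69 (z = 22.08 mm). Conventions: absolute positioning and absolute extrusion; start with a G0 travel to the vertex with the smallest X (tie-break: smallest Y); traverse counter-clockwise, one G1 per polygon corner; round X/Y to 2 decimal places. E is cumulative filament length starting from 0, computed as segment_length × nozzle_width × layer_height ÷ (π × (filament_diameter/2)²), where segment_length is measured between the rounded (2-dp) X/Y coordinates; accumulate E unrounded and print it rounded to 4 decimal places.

At z = 22.08 mm: the cylinder does not reach this height (z outside [0, 17]); the cube at (14, -4) is absent (z outside [0.5, 16.5]); the 29×22 cube at (3, 5.5) contributes its full rectangle; Merging all regions: only the 29×22 cube at (3, 5.5) is present, so the union is just that shape — 1 connected region. The outline is a single polygon with 4 vertices. Extrusion per mm of travel: 0.4 × 0.32 / (π × 0.875²) = 0.053216. Accumulating E over each segment gives final E = 5.4281.

G0 X3.00 Y5.50 Z22.08
G1 X32.00 Y5.50 E1.5433
G1 X32.00 Y27.50 E2.7140
G1 X3.00 Y27.50 E4.2573
G1 X3.00 Y5.50 E5.4281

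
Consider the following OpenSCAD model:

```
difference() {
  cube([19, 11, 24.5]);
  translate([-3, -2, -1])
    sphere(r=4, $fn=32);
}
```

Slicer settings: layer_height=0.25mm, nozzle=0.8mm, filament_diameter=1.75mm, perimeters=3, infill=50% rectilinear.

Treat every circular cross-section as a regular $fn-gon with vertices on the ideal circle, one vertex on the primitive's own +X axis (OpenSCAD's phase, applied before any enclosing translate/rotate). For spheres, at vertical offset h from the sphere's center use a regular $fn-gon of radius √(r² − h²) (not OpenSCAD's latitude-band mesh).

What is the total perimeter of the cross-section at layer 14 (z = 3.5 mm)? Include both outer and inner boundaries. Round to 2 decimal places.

At z = 3.5 mm: the cube (footprint 19×11) is included at this height (perimeter 60.00 mm); the sphere at (-3, -2) does not reach this height (|z−center|=4.500 > r=4); After the difference (first − rest): none of the subtracted shapes is present at this height, so the 19×11 cube is unchanged — boundary = 60.00 mm. Overall, the cross-section is a single solid region. Total boundary length (outer) = 60.00 mm.

60.00 mm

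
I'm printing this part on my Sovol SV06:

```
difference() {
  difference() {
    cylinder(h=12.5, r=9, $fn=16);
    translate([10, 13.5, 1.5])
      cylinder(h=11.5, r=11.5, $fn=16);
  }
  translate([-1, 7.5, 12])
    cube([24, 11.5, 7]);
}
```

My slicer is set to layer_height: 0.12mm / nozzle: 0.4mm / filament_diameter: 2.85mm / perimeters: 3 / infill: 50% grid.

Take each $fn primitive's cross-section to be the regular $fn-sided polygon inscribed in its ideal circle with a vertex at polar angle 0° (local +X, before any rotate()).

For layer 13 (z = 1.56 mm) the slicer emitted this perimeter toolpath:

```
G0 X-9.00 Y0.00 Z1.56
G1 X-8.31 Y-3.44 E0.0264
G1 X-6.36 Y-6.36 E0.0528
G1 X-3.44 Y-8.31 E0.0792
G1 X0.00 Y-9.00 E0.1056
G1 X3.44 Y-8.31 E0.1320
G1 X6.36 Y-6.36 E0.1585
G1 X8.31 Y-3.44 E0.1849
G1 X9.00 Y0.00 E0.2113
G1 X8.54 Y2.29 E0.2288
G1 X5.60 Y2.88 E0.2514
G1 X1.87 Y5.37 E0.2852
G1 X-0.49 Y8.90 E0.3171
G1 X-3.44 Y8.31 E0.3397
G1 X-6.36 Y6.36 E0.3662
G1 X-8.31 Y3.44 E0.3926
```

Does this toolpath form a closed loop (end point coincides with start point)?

no

Start point (G0): (-9.00, 0.00). End point (last G1): the path does not return to the start — open.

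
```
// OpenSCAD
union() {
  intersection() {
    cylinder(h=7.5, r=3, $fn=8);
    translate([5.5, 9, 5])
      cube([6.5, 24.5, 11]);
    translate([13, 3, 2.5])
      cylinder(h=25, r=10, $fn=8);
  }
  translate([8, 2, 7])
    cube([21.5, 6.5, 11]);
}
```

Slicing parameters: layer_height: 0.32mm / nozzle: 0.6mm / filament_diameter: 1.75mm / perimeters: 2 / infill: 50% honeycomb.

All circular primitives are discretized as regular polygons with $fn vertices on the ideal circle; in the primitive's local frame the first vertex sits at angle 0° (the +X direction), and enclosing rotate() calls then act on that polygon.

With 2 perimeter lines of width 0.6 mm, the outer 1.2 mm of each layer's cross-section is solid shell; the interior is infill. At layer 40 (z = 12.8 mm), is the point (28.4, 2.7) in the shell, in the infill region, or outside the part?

At z = 12.8 mm: the cylinder does not reach this height (z outside [0, 7.5]); the cube at (5.5, 9) (footprint 6.5×24.5) is included at this height; the r=10 cylinder at (13, 3) gives a regular 8-gon of circumradius 10 (constant along its height); After intersecting: at least one operand is absent at this height, so nothing remains; the cube at (8, 2) is present — its section is the full 21.5×6.5 rectangle; Combining (union): only the 21.5×6.5 cube at (8, 2) is present, so the union is just that shape — 1 connected region. Overall, the cross-section is a single solid region. The nearest boundary edge runs (8.00, 2.00)→(29.50, 2.00); distance from the point to it = 0.70 mm. The point is inside the cross-section, 0.70 mm from the nearest boundary — within the 1.2 mm shell band (2 × 0.6).

shell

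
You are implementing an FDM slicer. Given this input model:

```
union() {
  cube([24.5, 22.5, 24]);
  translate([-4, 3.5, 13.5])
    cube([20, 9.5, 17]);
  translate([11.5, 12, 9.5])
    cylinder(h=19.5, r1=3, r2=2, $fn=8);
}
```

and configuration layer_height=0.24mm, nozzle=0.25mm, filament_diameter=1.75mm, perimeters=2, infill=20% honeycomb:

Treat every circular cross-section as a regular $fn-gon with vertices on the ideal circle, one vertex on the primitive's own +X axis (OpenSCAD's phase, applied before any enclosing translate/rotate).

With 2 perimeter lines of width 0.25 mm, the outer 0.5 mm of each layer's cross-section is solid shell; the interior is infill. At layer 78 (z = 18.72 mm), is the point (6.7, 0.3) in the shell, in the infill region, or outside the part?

shell

At z = 18.72 mm: the cube is present — its section is the full 24.5×22.5 rectangle; the cube at (-4, 3.5) is present — its section is the full 20×9.5 rectangle; the cone at (11.5, 12) (r1=3→r2=2) has section circumradius 2.527 here — a regular 8-gon; Taking the union: the regions partially overlap (shared area 170.06 mm²), so overlapping operands fuse into one piece — 1 connected region. Overall, the cross-section is a single solid region. The nearest boundary edge runs (24.50, 0.00)→(0.00, 0.00); distance from the point to it = 0.30 mm. The point is inside the cross-section, 0.30 mm from the nearest boundary — within the 0.5 mm shell band (2 × 0.25).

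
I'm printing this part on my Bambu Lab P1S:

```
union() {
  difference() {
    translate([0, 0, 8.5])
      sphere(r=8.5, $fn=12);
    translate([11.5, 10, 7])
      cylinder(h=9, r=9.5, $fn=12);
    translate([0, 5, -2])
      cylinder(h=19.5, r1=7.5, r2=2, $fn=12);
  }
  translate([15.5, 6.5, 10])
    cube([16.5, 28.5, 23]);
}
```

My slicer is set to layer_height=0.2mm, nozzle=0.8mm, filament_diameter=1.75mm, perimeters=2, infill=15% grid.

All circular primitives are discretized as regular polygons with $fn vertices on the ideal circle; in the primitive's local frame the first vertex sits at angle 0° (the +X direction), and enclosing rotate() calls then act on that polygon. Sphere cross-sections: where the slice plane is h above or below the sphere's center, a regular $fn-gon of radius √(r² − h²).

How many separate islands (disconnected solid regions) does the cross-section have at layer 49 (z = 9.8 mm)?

At z = 9.8 mm: the r=8.5 sphere slices to a regular 12-gon of circumradius 8.400 (√(r²−h²) with h=1.3 from center); the r=9.5 cylinder at (11.5, 10) contributes a regular 12-gon of circumradius 9.5; the cone at (0, 5) contributes a regular 12-gon of circumradius 4.172 (interpolated between r1=7.5 and r2=2 at t=0.605); After the difference (first − rest): starting from the r=8.5 sphere, the r=9.5 cylinder at (11.5, 10) partially overlaps it — only the 13.09 mm² overlap (of its 270.75 mm²) is removed, clipping the outline; the cone at (0, 5) partially overlaps it — only the 45.95 mm² overlap (of its 52.21 mm²) is removed, clipping the outline — 1 connected region; the cube at (15.5, 6.5) is not intersected at this z (z outside [10, 33]); Taking the union: only that combined region is present, so the union is just that shape — 1 connected region. Overall, the cross-section is a single solid region. Island count = 1.

1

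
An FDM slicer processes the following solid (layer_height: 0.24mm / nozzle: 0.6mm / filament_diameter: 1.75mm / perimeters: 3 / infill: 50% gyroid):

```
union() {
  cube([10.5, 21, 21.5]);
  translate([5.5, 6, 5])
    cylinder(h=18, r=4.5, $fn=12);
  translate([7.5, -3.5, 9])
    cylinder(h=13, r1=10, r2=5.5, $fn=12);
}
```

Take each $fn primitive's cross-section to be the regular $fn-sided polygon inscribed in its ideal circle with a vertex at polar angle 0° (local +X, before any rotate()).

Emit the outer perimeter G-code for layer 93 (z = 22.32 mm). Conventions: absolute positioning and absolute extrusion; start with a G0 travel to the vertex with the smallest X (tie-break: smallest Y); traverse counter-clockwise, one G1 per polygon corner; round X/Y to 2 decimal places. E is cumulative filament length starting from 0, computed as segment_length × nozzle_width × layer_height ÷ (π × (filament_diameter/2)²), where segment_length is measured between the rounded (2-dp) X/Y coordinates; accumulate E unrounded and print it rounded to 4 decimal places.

G0 X1.00 Y6.00 Z22.32
G1 X1.60 Y3.75 E0.1394
G1 X3.25 Y2.10 E0.2791
G1 X5.50 Y1.50 E0.4185
G1 X7.75 Y2.10 E0.5579
G1 X9.40 Y3.75 E0.6976
G1 X10.00 Y6.00 E0.8370
G1 X9.40 Y8.25 E0.9765
G1 X7.75 Y9.90 E1.1162
G1 X5.50 Y10.50 E1.2556
G1 X3.25 Y9.90 E1.3950
G1 X1.60 Y8.25 E1.5347
G1 X1.00 Y6.00 E1.6741

At z = 22.32 mm: the cube is not intersected at this z (z outside [0, 21.5]); the r=4.5 cylinder at (5.5, 6) contributes a regular 12-gon of circumradius 4.5; the cone at (7.5, -3.5) is absent (z outside [9, 22]); Combining (union): only the r=4.5 cylinder at (5.5, 6) is present, so the union is just that shape — 1 connected region. The outline is a single polygon with 12 vertices. Extrusion per mm of travel: 0.6 × 0.24 / (π × 0.875²) = 0.059868. Accumulating E over each segment gives final E = 1.6741.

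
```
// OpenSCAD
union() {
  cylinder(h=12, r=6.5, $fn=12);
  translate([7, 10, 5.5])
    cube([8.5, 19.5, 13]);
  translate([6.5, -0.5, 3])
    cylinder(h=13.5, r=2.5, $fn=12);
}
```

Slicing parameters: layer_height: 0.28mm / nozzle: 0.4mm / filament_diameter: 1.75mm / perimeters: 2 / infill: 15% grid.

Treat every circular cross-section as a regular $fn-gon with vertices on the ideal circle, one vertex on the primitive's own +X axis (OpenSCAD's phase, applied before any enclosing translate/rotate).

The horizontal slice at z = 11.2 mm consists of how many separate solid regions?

2

At z = 11.2 mm: the r=6.5 cylinder gives a regular 12-gon of circumradius 6.5 (constant along its height); the cube at (7, 10) is present — its section is the full 8.5×19.5 rectangle; the r=2.5 cylinder at (6.5, -0.5) gives a regular 12-gon of circumradius 2.5 (constant along its height); Merging all regions: the regions partially overlap (shared area 7.75 mm²), so overlapping operands fuse into one piece — 2 connected regions. The result has 2 disconnected regions.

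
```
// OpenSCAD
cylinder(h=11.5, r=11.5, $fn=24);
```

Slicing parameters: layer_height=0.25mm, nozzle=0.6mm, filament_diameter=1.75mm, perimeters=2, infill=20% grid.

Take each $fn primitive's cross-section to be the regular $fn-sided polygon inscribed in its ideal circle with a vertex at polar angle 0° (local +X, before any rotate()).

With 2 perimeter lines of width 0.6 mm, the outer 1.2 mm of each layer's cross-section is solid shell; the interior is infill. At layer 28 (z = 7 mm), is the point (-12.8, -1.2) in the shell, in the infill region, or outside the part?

At z = 7 mm: the r=11.5 cylinder gives a regular 24-gon of circumradius 11.5 (constant along its height). Overall, the cross-section is a single solid region. The nearest boundary edge runs (-11.50, 0.00)→(-11.11, -2.98); distance from the point to it = 1.45 mm. The point is not inside any of the regions above, so it lies outside the cross-section (1.45 mm from the nearest boundary).

outside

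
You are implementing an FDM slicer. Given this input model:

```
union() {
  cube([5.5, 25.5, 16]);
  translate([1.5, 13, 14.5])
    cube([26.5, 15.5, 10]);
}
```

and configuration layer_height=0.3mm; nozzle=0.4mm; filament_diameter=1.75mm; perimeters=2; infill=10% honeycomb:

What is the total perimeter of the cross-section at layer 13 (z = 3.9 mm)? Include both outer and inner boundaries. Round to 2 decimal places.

62.00 mm

At z = 3.9 mm: the cube is present — its section is the full 5.5×25.5 rectangle (perimeter 62.00 mm); the cube at (1.5, 13) is not intersected at this z (z outside [14.5, 24.5]); Merging all regions: only the 5.5×25.5 cube is present, so the union is just that shape — boundary = 62.00 mm. Overall, the cross-section is a single solid region. Total boundary length (outer) = 62.00 mm.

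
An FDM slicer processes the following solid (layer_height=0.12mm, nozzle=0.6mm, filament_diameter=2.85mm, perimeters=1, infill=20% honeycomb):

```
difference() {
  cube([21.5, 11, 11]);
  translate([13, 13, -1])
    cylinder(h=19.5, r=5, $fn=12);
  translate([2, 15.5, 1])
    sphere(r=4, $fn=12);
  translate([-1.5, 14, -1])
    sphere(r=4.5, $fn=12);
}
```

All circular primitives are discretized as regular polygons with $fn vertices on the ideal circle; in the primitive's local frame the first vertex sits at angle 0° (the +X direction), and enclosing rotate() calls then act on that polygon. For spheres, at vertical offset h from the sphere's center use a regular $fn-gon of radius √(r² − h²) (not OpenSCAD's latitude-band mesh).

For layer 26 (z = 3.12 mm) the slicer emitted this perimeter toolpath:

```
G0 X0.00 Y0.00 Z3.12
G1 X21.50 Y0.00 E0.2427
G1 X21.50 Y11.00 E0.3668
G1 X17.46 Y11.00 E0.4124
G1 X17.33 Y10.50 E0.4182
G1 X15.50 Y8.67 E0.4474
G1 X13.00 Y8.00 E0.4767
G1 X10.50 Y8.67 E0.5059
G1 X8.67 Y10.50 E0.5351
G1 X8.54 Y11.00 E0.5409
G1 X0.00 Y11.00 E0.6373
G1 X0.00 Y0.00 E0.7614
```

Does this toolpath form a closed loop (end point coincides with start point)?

Start point (G0): (0.00, 0.00). End point (last G1): the path returns to the start — closed.

yes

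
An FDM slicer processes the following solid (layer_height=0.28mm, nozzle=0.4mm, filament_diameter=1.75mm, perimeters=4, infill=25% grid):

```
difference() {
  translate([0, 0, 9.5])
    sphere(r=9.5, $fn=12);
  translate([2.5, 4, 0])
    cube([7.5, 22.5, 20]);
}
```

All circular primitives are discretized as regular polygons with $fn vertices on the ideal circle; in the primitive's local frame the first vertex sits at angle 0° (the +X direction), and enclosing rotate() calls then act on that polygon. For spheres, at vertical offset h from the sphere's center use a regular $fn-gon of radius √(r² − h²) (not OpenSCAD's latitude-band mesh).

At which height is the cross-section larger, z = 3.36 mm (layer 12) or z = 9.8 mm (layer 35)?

layer 35 (z = 9.8 mm)

Layer 12 (z = 3.36): the r=9.5 sphere contributes a regular 12-gon of circumradius √(9.5²−6.14²) = 7.249 (area = (12/2)·7.249²·sin(360°/12) = 157.65 mm²); the cube at (2.5, 4) is present — its section is the full 7.5×22.5 rectangle (area 168.75 mm²); Taking the first minus the rest: starting from the r=9.5 sphere (157.65 mm²), the 7.5×22.5 cube at (2.5, 4) partially overlaps it — only the 5.33 mm² overlap (of its 168.75 mm²) is removed, clipping the outline — area = 152.33 mm². So its area = 152.33 mm². Layer 35 (z = 9.8): the r=9.5 sphere slices to a regular 12-gon of circumradius 9.495 (√(r²−h²) with h=0.3 from center) (area = (12/2)·9.495²·sin(360°/12) = 270.48 mm²); the cube at (2.5, 4) (footprint 7.5×22.5) is included at this height (area 168.75 mm²); After the difference (first − rest): starting from the r=9.5 sphere (270.48 mm²), the 7.5×22.5 cube at (2.5, 4) partially overlaps it — only the 18.88 mm² overlap (of its 168.75 mm²) is removed, clipping the outline — area = 251.60 mm². So its area = 251.60 mm². Layer 35 is larger (251.60 vs 152.33 mm²).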